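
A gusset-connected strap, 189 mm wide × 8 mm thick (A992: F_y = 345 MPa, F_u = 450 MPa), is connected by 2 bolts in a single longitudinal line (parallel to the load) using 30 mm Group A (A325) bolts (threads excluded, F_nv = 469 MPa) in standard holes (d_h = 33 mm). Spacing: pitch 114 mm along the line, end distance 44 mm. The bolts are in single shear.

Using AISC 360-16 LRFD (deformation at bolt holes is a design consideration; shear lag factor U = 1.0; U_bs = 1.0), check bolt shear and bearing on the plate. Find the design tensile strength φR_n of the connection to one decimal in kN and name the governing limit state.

283.5 kN (bearing governs)

Bolt shear: A_b = π(30)²/4 = 706.86 mm². φR_n = 0.75 × 469 × 706.86 × 2 × 1 = 497.3 kN.
Bearing (8 mm plate, F_u = 450 MPa): end bolts L_c = 44 − 33/2 = 27.5, R_n = min(1.2×27.5×8×450, 2.4×30×8×450) = 118.8 kN/bolt; interior L_c = 114 − 33 = 81, R_n = 259.2 kN/bolt. φR_n = 0.75 × (1×118.8 + 1×259.2) = 283.5 kN.
Governing: min(497.3, 283.5) = 283.5 kN → bearing.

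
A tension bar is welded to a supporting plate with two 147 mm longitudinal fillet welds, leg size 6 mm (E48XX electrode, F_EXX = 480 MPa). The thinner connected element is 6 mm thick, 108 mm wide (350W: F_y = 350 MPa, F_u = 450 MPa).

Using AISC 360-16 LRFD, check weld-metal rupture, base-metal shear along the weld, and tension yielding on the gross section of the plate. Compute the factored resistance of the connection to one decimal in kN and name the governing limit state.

204.1 kN (gross-section yield governs)

Weld metal: throat = 0.707×6 = 4.242 mm, L = 2×147 = 294 mm. φR_n = 0.75 × 0.6 × 480 × 4.242 × 294 = 269.4 kN.
Base metal shear (6 mm plate): yield φR_n = 1.0×0.6×350×6×294 = 370.4 kN; rupture φR_n = 0.75×0.6×450×6×294 = 357.2 kN; take 357.2 kN (rupture).
Tension yield (gross): A_g = 108×6 = 648 mm². φR_n = 0.90 × 350 × 648 = 204.1 kN.
Governing: min(269.4, 357.2, 204.1) = 204.1 kN → gross-section yield.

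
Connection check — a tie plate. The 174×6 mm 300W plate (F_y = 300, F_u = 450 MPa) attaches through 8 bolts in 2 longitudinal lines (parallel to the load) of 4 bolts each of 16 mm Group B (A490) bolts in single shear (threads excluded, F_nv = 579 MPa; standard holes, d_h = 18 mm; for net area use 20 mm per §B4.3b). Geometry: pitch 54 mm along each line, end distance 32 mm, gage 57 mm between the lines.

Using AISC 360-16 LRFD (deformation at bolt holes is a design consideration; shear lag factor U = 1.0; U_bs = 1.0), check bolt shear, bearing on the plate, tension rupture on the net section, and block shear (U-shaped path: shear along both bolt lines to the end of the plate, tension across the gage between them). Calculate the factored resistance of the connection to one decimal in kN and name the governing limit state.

Bolt shear: A_b = π(16)²/4 = 201.06 mm². φR_n = 0.75 × 579 × 201.06 × 8 × 1 = 698.5 kN.
Bearing (6 mm plate, F_u = 450 MPa): end bolts L_c = 32 − 18/2 = 23, R_n = min(1.2×23×6×450, 2.4×16×6×450) = 74.52 kN/bolt; interior L_c = 54 − 18 = 36, R_n = 103.68 kN/bolt. φR_n = 0.75 × (2×74.52 + 6×103.68) = 578.3 kN.
Tension rupture (net): A_n = (174 − 2×20)×6 = 804 mm² (U = 1.0, A_e = A_n). φR_n = 0.75 × 450 × 804 = 271.4 kN.
Block shear: shear path 2×[32+3×54] = 2×194 mm, A_gv = 2328, A_nv = 2×(194 − 3.5×20)×6 = 1488 mm²; tension across gage: (57 − 1×20)×6 = 222 mm². R_n = min(0.6×450×1488, 0.6×300×2328) + 1.0×450×222 = min(401.76, 419.04) + 99.9 = 501.66 kN. φR_n = 0.75 × 501.66 = 376.2 kN.
Governing: min(698.5, 578.3, 271.4, 376.2) = 271.4 kN → net-section rupture.

271.4 kN (net-section rupture governs)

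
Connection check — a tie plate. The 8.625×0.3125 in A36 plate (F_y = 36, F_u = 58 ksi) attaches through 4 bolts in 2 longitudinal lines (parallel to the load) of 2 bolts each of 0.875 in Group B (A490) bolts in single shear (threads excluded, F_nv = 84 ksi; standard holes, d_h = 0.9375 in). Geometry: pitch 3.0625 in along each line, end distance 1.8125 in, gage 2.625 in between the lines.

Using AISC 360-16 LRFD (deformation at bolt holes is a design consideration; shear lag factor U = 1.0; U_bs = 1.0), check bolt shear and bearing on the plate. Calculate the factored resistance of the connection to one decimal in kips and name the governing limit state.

Bolt shear: A_b = π(0.875)²/4 = 0.60132 in². φR_n = 0.75 × 84 × 0.60132 × 4 × 1 = 151.5 kips.
Bearing (0.3125 in plate, F_u = 58 ksi): end bolts L_c = 1.8125 − 0.9375/2 = 1.34375, R_n = min(1.2×1.34375×0.3125×58, 2.4×0.875×0.3125×58) = 29.227 kips/bolt; interior L_c = 3.0625 − 0.9375 = 2.125, R_n = 38.063 kips/bolt. φR_n = 0.75 × (2×29.227 + 2×38.063) = 100.9 kips.
Governing: min(151.5, 100.9) = 100.9 kips → bearing.

100.9 kips (bearing governs)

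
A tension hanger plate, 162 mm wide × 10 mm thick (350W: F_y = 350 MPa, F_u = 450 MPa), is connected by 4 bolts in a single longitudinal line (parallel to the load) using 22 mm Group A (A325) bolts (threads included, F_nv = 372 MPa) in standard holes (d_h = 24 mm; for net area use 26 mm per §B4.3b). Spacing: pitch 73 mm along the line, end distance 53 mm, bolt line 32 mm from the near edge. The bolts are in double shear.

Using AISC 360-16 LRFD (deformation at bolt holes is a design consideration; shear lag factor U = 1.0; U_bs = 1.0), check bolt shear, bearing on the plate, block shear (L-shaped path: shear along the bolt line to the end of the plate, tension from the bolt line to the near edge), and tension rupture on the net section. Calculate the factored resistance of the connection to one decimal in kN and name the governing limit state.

430.7 kN (block shear governs)

Bolt shear: A_b = π(22)²/4 = 380.13 mm². φR_n = 0.75 × 372 × 380.13 × 4 × 2 = 848.5 kN.
Bearing (10 mm plate, F_u = 450 MPa): end bolts L_c = 53 − 24/2 = 41, R_n = min(1.2×41×10×450, 2.4×22×10×450) = 221.4 kN/bolt; interior L_c = 73 − 24 = 49, R_n = 237.6 kN/bolt. φR_n = 0.75 × (1×221.4 + 3×237.6) = 700.7 kN.
Block shear: shear path 1×[53+3×73] = 1×272 mm, A_gv = 2720, A_nv = 1×(272 − 3.5×26)×10 = 1810 mm²; tension to near edge: (32 − 0.5×26)×10 = 190 mm². R_n = min(0.6×450×1810, 0.6×350×2720) + 1.0×450×190 = min(488.7, 571.2) + 85.5 = 574.2 kN. φR_n = 0.75 × 574.2 = 430.7 kN.
Tension rupture (net): A_n = (162 − 1×26)×10 = 1360 mm² (U = 1.0, A_e = A_n). φR_n = 0.75 × 450 × 1360 = 459.0 kN.
Governing: min(848.5, 700.7, 430.7, 459.0) = 430.7 kN → block shear.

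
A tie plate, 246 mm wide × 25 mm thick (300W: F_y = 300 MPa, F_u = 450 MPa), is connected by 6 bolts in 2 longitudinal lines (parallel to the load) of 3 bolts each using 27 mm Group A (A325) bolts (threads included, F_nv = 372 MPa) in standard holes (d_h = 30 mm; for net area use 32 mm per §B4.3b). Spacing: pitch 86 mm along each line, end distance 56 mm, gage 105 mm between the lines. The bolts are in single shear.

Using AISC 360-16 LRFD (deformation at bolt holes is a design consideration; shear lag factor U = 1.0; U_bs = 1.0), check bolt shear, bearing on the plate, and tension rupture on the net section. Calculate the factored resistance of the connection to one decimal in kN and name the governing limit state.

Bolt shear: A_b = π(27)²/4 = 572.56 mm². φR_n = 0.75 × 372 × 572.56 × 6 × 1 = 958.5 kN.
Bearing (25 mm plate, F_u = 450 MPa): end bolts L_c = 56 − 30/2 = 41, R_n = min(1.2×41×25×450, 2.4×27×25×450) = 553.5 kN/bolt; interior L_c = 86 − 30 = 56, R_n = 729 kN/bolt. φR_n = 0.75 × (2×553.5 + 4×729) = 3017.3 kN.
Tension rupture (net): A_n = (246 − 2×32)×25 = 4550 mm² (U = 1.0, A_e = A_n). φR_n = 0.75 × 450 × 4550 = 1535.6 kN.
Governing: min(958.5, 3017.3, 1535.6) = 958.5 kN → bolt shear.

958.5 kN (bolt shear governs)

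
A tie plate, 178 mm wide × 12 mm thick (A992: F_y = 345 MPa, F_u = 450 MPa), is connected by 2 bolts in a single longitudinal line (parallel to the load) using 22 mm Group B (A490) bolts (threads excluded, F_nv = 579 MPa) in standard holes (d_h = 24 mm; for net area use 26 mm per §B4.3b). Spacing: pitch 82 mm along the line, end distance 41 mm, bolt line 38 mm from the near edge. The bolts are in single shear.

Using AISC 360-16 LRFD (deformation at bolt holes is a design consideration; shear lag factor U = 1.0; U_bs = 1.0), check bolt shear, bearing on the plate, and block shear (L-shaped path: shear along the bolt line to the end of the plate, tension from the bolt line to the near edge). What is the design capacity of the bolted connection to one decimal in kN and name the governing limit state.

305.4 kN (block shear governs)

Bolt shear: A_b = π(22)²/4 = 380.13 mm². φR_n = 0.75 × 579 × 380.13 × 2 × 1 = 330.1 kN.
Bearing (12 mm plate, F_u = 450 MPa): end bolts L_c = 41 − 24/2 = 29, R_n = min(1.2×29×12×450, 2.4×22×12×450) = 187.92 kN/bolt; interior L_c = 82 − 24 = 58, R_n = 285.12 kN/bolt. φR_n = 0.75 × (1×187.92 + 1×285.12) = 354.8 kN.
Block shear: shear path 1×[41+1×82] = 1×123 mm, A_gv = 1476, A_nv = 1×(123 − 1.5×26)×12 = 1008 mm²; tension to near edge: (38 − 0.5×26)×12 = 300 mm². R_n = min(0.6×450×1008, 0.6×345×1476) + 1.0×450×300 = min(272.16, 305.53) + 135 = 407.16 kN. φR_n = 0.75 × 407.16 = 305.4 kN.
Governing: min(330.1, 354.8, 305.4) = 305.4 kN → block shear.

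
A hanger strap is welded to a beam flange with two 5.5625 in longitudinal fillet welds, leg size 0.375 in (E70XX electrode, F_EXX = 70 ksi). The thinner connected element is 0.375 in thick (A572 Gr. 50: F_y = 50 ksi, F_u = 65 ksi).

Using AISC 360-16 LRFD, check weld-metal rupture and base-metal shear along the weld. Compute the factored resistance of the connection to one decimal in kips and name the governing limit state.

Weld metal: throat = 0.707×0.375 = 0.26513 in, L = 2×5.5625 = 11.125 in. φR_n = 0.75 × 0.6 × 70 × 0.26513 × 11.125 = 92.9 kips.
Base metal shear (0.375 in plate): yield φR_n = 1.0×0.6×50×0.375×11.125 = 125.2 kips; rupture φR_n = 0.75×0.6×65×0.375×11.125 = 122.0 kips; take 122.0 kips (rupture).
Governing: min(92.9, 122.0) = 92.9 kips → weld metal.

92.9 kips (weld metal governs)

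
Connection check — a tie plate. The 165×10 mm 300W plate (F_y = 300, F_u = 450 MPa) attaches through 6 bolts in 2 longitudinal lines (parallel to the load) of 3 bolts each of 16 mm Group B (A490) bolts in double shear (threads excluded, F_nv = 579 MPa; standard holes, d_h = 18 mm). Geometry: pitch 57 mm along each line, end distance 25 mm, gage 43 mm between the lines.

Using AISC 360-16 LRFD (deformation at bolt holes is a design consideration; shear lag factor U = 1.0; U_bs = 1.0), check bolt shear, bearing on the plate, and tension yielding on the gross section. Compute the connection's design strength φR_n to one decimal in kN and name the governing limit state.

445.5 kN (gross-section yield governs)

Bolt shear: A_b = π(16)²/4 = 201.06 mm². φR_n = 0.75 × 579 × 201.06 × 6 × 2 = 1047.7 kN.
Bearing (10 mm plate, F_u = 450 MPa): end bolts L_c = 25 − 18/2 = 16, R_n = min(1.2×16×10×450, 2.4×16×10×450) = 86.4 kN/bolt; interior L_c = 57 − 18 = 39, R_n = 172.8 kN/bolt. φR_n = 0.75 × (2×86.4 + 4×172.8) = 648.0 kN.
Tension yield (gross): A_g = 165×10 = 1650 mm². φR_n = 0.90 × 300 × 1650 = 445.5 kN.
Governing: min(1047.7, 648.0, 445.5) = 445.5 kN → gross-section yield.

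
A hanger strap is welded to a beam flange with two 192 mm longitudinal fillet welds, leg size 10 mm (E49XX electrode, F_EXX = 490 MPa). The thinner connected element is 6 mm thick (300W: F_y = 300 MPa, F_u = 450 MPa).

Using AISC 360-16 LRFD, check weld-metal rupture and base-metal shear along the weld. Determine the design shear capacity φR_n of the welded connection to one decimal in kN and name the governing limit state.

414.7 kN (base-metal shear governs)

Weld metal: throat = 0.707×10 = 7.07 mm, L = 2×192 = 384 mm. φR_n = 0.75 × 0.6 × 490 × 7.07 × 384 = 598.6 kN.
Base metal shear (6 mm plate): yield φR_n = 1.0×0.6×300×6×384 = 414.7 kN; rupture φR_n = 0.75×0.6×450×6×384 = 466.6 kN; take 414.7 kN (yield).
Governing: min(598.6, 414.7) = 414.7 kN → base-metal shear.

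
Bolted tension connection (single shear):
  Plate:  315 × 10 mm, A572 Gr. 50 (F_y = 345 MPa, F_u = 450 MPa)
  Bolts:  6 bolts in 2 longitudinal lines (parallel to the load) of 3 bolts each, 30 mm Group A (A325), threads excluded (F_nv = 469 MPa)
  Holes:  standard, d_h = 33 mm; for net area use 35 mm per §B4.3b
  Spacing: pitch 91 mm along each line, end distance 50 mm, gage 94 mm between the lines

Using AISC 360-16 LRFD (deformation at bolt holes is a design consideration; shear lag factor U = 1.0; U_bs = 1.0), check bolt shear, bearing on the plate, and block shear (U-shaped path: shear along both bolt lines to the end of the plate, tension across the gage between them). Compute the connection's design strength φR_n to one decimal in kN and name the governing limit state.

784.4 kN (block shear governs)

Bolt shear: A_b = π(30)²/4 = 706.86 mm². φR_n = 0.75 × 469 × 706.86 × 6 × 1 = 1491.8 kN.
Bearing (10 mm plate, F_u = 450 MPa): end bolts L_c = 50 − 33/2 = 33.5, R_n = min(1.2×33.5×10×450, 2.4×30×10×450) = 180.9 kN/bolt; interior L_c = 91 − 33 = 58, R_n = 313.2 kN/bolt. φR_n = 0.75 × (2×180.9 + 4×313.2) = 1211.0 kN.
Block shear: shear path 2×[50+2×91] = 2×232 mm, A_gv = 4640, A_nv = 2×(232 − 2.5×35)×10 = 2890 mm²; tension across gage: (94 − 1×35)×10 = 590 mm². R_n = min(0.6×450×2890, 0.6×345×4640) + 1.0×450×590 = min(780.3, 960.48) + 265.5 = 1045.8 kN. φR_n = 0.75 × 1045.8 = 784.4 kN.
Governing: min(1491.8, 1211.0, 784.4) = 784.4 kN → block shear.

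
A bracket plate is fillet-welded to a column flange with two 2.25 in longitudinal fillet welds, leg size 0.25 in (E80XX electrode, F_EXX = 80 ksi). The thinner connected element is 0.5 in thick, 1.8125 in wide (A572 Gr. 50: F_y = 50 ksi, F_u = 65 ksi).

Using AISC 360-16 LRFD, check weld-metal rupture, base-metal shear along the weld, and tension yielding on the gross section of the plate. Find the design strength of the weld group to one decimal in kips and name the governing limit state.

28.6 kips (weld metal governs)

Weld metal: throat = 0.707×0.25 = 0.17675 in, L = 2×2.25 = 4.5 in. φR_n = 0.75 × 0.6 × 80 × 0.17675 × 4.5 = 28.6 kips.
Base metal shear (0.5 in plate): yield φR_n = 1.0×0.6×50×0.5×4.5 = 67.5 kips; rupture φR_n = 0.75×0.6×65×0.5×4.5 = 65.8 kips; take 65.8 kips (rupture).
Tension yield (gross): A_g = 1.8125×0.5 = 0.90625 in². φR_n = 0.90 × 50 × 0.90625 = 40.8 kips.
Governing: min(28.6, 65.8, 40.8) = 28.6 kips → weld metal.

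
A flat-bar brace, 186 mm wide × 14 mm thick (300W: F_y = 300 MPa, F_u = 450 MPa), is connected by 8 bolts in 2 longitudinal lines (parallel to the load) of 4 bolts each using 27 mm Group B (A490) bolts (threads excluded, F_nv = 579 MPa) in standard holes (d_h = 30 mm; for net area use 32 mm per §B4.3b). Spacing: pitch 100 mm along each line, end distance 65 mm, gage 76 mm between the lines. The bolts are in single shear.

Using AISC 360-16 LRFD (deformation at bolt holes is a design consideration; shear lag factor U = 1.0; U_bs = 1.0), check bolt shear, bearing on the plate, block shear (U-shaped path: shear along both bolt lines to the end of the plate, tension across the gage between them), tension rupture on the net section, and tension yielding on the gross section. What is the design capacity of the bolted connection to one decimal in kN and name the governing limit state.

576.5 kN (net-section rupture governs)

Bolt shear: A_b = π(27)²/4 = 572.56 mm². φR_n = 0.75 × 579 × 572.56 × 8 × 1 = 1989.1 kN.
Bearing (14 mm plate, F_u = 450 MPa): end bolts L_c = 65 − 30/2 = 50, R_n = min(1.2×50×14×450, 2.4×27×14×450) = 378 kN/bolt; interior L_c = 100 − 30 = 70, R_n = 408.24 kN/bolt. φR_n = 0.75 × (2×378 + 6×408.24) = 2404.1 kN.
Block shear: shear path 2×[65+3×100] = 2×365 mm, A_gv = 10220, A_nv = 2×(365 − 3.5×32)×14 = 7084 mm²; tension across gage: (76 − 1×32)×14 = 616 mm². R_n = min(0.6×450×7084, 0.6×300×10220) + 1.0×450×616 = min(1912.7, 1839.6) + 277.2 = 2116.8 kN. φR_n = 0.75 × 2116.8 = 1587.6 kN.
Tension rupture (net): A_n = (186 − 2×32)×14 = 1708 mm² (U = 1.0, A_e = A_n). φR_n = 0.75 × 450 × 1708 = 576.5 kN.
Tension yield (gross): A_g = 186×14 = 2604 mm². φR_n = 0.90 × 300 × 2604 = 703.1 kN.
Governing: min(1989.1, 2404.1, 1587.6, 576.5, 703.1) = 576.5 kN → net-section rupture.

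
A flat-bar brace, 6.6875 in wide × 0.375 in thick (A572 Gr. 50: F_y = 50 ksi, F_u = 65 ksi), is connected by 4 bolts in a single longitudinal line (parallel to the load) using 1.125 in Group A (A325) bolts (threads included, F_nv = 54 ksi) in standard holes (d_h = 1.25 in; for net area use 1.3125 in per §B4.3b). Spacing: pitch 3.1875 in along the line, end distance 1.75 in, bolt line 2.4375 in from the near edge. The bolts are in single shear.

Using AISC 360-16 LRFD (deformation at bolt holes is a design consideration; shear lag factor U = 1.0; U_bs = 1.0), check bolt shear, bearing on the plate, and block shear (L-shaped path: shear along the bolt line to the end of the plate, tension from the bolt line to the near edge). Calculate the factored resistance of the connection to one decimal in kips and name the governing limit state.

106.3 kips (block shear governs)

Bolt shear: A_b = π(1.125)²/4 = 0.99402 in². φR_n = 0.75 × 54 × 0.99402 × 4 × 1 = 161.0 kips.
Bearing (0.375 in plate, F_u = 65 ksi): end bolts L_c = 1.75 − 1.25/2 = 1.125, R_n = min(1.2×1.125×0.375×65, 2.4×1.125×0.375×65) = 32.906 kips/bolt; interior L_c = 3.1875 − 1.25 = 1.9375, R_n = 56.672 kips/bolt. φR_n = 0.75 × (1×32.906 + 3×56.672) = 152.2 kips.
Block shear: shear path 1×[1.75+3×3.1875] = 1×11.3125 in, A_gv = 4.2422, A_nv = 1×(11.3125 − 3.5×1.3125)×0.375 = 2.5195 in²; tension to near edge: (2.4375 − 0.5×1.3125)×0.375 = 0.66797 in². R_n = min(0.6×65×2.5195, 0.6×50×4.2422) + 1.0×65×0.66797 = min(98.261, 127.27) + 43.418 = 141.68 kips. φR_n = 0.75 × 141.68 = 106.3 kips.
Governing: min(161.0, 152.2, 106.3) = 106.3 kips → block shear.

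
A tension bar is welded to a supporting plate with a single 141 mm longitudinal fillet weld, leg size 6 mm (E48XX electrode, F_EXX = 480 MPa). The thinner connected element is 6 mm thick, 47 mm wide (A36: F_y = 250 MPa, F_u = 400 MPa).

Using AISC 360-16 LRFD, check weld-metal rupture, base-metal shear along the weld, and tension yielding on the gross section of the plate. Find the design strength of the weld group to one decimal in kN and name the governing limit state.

63.5 kN (gross-section yield governs)

Weld metal: throat = 0.707×6 = 4.242 mm, L = 141 mm. φR_n = 0.75 × 0.6 × 480 × 4.242 × 141 = 129.2 kN.
Base metal shear (6 mm plate): yield φR_n = 1.0×0.6×250×6×141 = 126.9 kN; rupture φR_n = 0.75×0.6×400×6×141 = 152.3 kN; take 126.9 kN (yield).
Tension yield (gross): A_g = 47×6 = 282 mm². φR_n = 0.90 × 250 × 282 = 63.5 kN.
Governing: min(129.2, 126.9, 63.5) = 63.5 kN → gross-section yield.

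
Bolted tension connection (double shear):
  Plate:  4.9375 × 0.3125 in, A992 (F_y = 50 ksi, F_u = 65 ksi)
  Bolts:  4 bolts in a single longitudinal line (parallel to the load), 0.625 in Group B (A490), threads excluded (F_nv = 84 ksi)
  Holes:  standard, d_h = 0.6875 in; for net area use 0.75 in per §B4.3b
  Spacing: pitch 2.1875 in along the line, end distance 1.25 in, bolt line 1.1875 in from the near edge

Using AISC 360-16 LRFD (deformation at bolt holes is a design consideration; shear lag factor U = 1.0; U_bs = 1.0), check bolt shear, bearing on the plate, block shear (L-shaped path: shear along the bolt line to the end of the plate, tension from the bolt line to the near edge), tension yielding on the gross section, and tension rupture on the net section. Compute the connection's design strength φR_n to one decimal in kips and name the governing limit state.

Bolt shear: A_b = π(0.625)²/4 = 0.3068 in². φR_n = 0.75 × 84 × 0.3068 × 4 × 2 = 154.6 kips.
Bearing (0.3125 in plate, F_u = 65 ksi): end bolts L_c = 1.25 − 0.6875/2 = 0.90625, R_n = min(1.2×0.90625×0.3125×65, 2.4×0.625×0.3125×65) = 22.09 kips/bolt; interior L_c = 2.1875 − 0.6875 = 1.5, R_n = 30.469 kips/bolt. φR_n = 0.75 × (1×22.09 + 3×30.469) = 85.1 kips.
Block shear: shear path 1×[1.25+3×2.1875] = 1×7.8125 in, A_gv = 2.4414, A_nv = 1×(7.8125 − 3.5×0.75)×0.3125 = 1.6211 in²; tension to near edge: (1.1875 − 0.5×0.75)×0.3125 = 0.25391 in². R_n = min(0.6×65×1.6211, 0.6×50×2.4414) + 1.0×65×0.25391 = min(63.223, 73.242) + 16.504 = 79.727 kips. φR_n = 0.75 × 79.727 = 59.8 kips.
Tension yield (gross): A_g = 4.9375×0.3125 = 1.543 in². φR_n = 0.90 × 50 × 1.543 = 69.4 kips.
Tension rupture (net): A_n = (4.9375 − 1×0.75)×0.3125 = 1.3086 in² (U = 1.0, A_e = A_n). φR_n = 0.75 × 65 × 1.3086 = 63.8 kips.
Governing: min(154.6, 85.1, 59.8, 69.4, 63.8) = 59.8 kips → block shear.

59.8 kips (block shear governs)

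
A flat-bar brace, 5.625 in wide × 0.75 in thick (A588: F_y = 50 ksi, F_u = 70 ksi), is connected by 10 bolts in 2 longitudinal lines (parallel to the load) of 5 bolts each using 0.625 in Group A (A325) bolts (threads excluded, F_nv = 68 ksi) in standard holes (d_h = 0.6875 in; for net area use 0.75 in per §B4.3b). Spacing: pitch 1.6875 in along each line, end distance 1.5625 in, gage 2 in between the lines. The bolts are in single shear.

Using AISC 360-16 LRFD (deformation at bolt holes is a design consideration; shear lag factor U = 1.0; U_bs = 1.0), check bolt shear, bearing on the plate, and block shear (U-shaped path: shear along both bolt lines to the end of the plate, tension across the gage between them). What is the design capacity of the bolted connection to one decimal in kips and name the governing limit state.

156.5 kips (bolt shear governs)

Bolt shear: A_b = π(0.625)²/4 = 0.3068 in². φR_n = 0.75 × 68 × 0.3068 × 10 × 1 = 156.5 kips.
Bearing (0.75 in plate, F_u = 70 ksi): end bolts L_c = 1.5625 − 0.6875/2 = 1.21875, R_n = min(1.2×1.21875×0.75×70, 2.4×0.625×0.75×70) = 76.781 kips/bolt; interior L_c = 1.6875 − 0.6875 = 1, R_n = 63 kips/bolt. φR_n = 0.75 × (2×76.781 + 8×63) = 493.2 kips.
Block shear: shear path 2×[1.5625+4×1.6875] = 2×8.3125 in, A_gv = 12.469, A_nv = 2×(8.3125 − 4.5×0.75)×0.75 = 7.4063 in²; tension across gage: (2 − 1×0.75)×0.75 = 0.9375 in². R_n = min(0.6×70×7.4063, 0.6×50×12.469) + 1.0×70×0.9375 = min(311.06, 374.07) + 65.625 = 376.69 kips. φR_n = 0.75 × 376.69 = 282.5 kips.
Governing: min(156.5, 493.2, 282.5) = 156.5 kips → bolt shear.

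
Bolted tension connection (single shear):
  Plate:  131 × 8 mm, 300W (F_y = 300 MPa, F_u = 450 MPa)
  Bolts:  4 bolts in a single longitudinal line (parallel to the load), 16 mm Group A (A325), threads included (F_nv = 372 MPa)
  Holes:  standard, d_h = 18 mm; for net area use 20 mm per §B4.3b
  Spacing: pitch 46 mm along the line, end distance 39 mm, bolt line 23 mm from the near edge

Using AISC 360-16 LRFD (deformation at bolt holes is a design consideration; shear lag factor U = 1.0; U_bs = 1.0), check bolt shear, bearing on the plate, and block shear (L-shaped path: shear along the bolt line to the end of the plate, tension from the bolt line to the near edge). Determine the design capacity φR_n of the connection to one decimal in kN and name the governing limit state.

Bolt shear: A_b = π(16)²/4 = 201.06 mm². φR_n = 0.75 × 372 × 201.06 × 4 × 1 = 224.4 kN.
Bearing (8 mm plate, F_u = 450 MPa): end bolts L_c = 39 − 18/2 = 30, R_n = min(1.2×30×8×450, 2.4×16×8×450) = 129.6 kN/bolt; interior L_c = 46 − 18 = 28, R_n = 120.96 kN/bolt. φR_n = 0.75 × (1×129.6 + 3×120.96) = 369.4 kN.
Block shear: shear path 1×[39+3×46] = 1×177 mm, A_gv = 1416, A_nv = 1×(177 − 3.5×20)×8 = 856 mm²; tension to near edge: (23 − 0.5×20)×8 = 104 mm². R_n = min(0.6×450×856, 0.6×300×1416) + 1.0×450×104 = min(231.12, 254.88) + 46.8 = 277.92 kN. φR_n = 0.75 × 277.92 = 208.4 kN.
Governing: min(224.4, 369.4, 208.4) = 208.4 kN → block shear.

208.4 kN (block shear governs)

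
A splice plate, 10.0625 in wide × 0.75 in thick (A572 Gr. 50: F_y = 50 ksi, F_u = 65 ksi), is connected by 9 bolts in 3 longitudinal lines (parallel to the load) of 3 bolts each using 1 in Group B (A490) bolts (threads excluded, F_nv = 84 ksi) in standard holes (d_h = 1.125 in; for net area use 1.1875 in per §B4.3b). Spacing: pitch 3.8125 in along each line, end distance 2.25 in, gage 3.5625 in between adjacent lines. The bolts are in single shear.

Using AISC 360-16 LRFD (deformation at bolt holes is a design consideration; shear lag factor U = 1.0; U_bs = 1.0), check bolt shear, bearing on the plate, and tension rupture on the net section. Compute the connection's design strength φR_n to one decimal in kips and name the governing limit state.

Bolt shear: A_b = π(1)²/4 = 0.7854 in². φR_n = 0.75 × 84 × 0.7854 × 9 × 1 = 445.3 kips.
Bearing (0.75 in plate, F_u = 65 ksi): end bolts L_c = 2.25 − 1.125/2 = 1.6875, R_n = min(1.2×1.6875×0.75×65, 2.4×1×0.75×65) = 98.719 kips/bolt; interior L_c = 3.8125 − 1.125 = 2.6875, R_n = 117 kips/bolt. φR_n = 0.75 × (3×98.719 + 6×117) = 748.6 kips.
Tension rupture (net): A_n = (10.0625 − 3×1.1875)×0.75 = 4.875 in² (U = 1.0, A_e = A_n). φR_n = 0.75 × 65 × 4.875 = 237.7 kips.
Governing: min(445.3, 748.6, 237.7) = 237.7 kips → net-section rupture.

237.7 kips (net-section rupture governs)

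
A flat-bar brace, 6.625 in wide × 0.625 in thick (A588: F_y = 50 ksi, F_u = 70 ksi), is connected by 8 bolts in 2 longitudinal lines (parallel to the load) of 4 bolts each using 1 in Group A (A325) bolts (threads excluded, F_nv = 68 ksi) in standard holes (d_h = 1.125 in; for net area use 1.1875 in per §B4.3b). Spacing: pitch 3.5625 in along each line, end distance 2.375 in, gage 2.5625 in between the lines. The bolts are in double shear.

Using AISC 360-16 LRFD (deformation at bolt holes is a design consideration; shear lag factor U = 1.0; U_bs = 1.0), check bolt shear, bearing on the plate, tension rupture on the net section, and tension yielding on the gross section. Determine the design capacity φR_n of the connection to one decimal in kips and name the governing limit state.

139.5 kips (net-section rupture governs)

Bolt shear: A_b = π(1)²/4 = 0.7854 in². φR_n = 0.75 × 68 × 0.7854 × 8 × 2 = 640.9 kips.
Bearing (0.625 in plate, F_u = 70 ksi): end bolts L_c = 2.375 − 1.125/2 = 1.8125, R_n = min(1.2×1.8125×0.625×70, 2.4×1×0.625×70) = 95.156 kips/bolt; interior L_c = 3.5625 − 1.125 = 2.4375, R_n = 105 kips/bolt. φR_n = 0.75 × (2×95.156 + 6×105) = 615.2 kips.
Tension rupture (net): A_n = (6.625 − 2×1.1875)×0.625 = 2.6563 in² (U = 1.0, A_e = A_n). φR_n = 0.75 × 70 × 2.6563 = 139.5 kips.
Tension yield (gross): A_g = 6.625×0.625 = 4.1406 in². φR_n = 0.90 × 50 × 4.1406 = 186.3 kips.
Governing: min(640.9, 615.2, 139.5, 186.3) = 139.5 kips → net-section rupture.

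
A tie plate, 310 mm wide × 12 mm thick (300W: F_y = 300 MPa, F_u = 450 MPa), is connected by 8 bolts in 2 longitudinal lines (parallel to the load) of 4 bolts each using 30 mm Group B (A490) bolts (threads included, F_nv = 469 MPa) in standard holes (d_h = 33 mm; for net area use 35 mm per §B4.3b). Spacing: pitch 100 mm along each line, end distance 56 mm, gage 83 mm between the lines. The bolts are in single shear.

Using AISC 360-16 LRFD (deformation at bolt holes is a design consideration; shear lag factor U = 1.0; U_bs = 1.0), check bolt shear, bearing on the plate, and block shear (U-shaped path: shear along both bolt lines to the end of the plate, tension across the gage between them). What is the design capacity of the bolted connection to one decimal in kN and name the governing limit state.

Bolt shear: A_b = π(30)²/4 = 706.86 mm². φR_n = 0.75 × 469 × 706.86 × 8 × 1 = 1989.1 kN.
Bearing (12 mm plate, F_u = 450 MPa): end bolts L_c = 56 − 33/2 = 39.5, R_n = min(1.2×39.5×12×450, 2.4×30×12×450) = 255.96 kN/bolt; interior L_c = 100 − 33 = 67, R_n = 388.8 kN/bolt. φR_n = 0.75 × (2×255.96 + 6×388.8) = 2133.5 kN.
Block shear: shear path 2×[56+3×100] = 2×356 mm, A_gv = 8544, A_nv = 2×(356 − 3.5×35)×12 = 5604 mm²; tension across gage: (83 − 1×35)×12 = 576 mm². R_n = min(0.6×450×5604, 0.6×300×8544) + 1.0×450×576 = min(1513.1, 1537.9) + 259.2 = 1772.3 kN. φR_n = 0.75 × 1772.3 = 1329.2 kN.
Governing: min(1989.1, 2133.5, 1329.2) = 1329.2 kN → block shear.

1329.2 kN (block shear governs)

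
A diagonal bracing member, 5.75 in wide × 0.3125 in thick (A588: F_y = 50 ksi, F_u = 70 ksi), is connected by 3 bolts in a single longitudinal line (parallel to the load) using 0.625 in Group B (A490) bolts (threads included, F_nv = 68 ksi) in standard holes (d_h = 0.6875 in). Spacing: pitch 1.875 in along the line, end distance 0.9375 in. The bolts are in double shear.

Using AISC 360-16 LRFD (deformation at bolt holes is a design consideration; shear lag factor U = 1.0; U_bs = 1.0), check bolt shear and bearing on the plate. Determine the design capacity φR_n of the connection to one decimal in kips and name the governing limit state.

58.4 kips (bearing governs)

Bolt shear: A_b = π(0.625)²/4 = 0.3068 in². φR_n = 0.75 × 68 × 0.3068 × 3 × 2 = 93.9 kips.
Bearing (0.3125 in plate, F_u = 70 ksi): end bolts L_c = 0.9375 − 0.6875/2 = 0.59375, R_n = min(1.2×0.59375×0.3125×70, 2.4×0.625×0.3125×70) = 15.586 kips/bolt; interior L_c = 1.875 − 0.6875 = 1.1875, R_n = 31.172 kips/bolt. φR_n = 0.75 × (1×15.586 + 2×31.172) = 58.4 kips.
Governing: min(93.9, 58.4) = 58.4 kips → bearing.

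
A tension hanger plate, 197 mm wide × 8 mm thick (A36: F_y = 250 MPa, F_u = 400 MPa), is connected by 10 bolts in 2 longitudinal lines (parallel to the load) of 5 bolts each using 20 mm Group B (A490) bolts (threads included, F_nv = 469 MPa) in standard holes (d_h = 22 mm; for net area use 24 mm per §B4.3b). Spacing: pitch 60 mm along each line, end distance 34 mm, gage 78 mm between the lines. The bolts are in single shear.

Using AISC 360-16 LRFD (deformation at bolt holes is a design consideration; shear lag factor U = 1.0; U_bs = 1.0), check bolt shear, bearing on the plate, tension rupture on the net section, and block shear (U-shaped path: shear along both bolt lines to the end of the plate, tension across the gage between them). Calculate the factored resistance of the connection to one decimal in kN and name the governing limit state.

357.6 kN (net-section rupture governs)

Bolt shear: A_b = π(20)²/4 = 314.16 mm². φR_n = 0.75 × 469 × 314.16 × 10 × 1 = 1105.1 kN.
Bearing (8 mm plate, F_u = 400 MPa): end bolts L_c = 34 − 22/2 = 23, R_n = min(1.2×23×8×400, 2.4×20×8×400) = 88.32 kN/bolt; interior L_c = 60 − 22 = 38, R_n = 145.92 kN/bolt. φR_n = 0.75 × (2×88.32 + 8×145.92) = 1008.0 kN.
Tension rupture (net): A_n = (197 − 2×24)×8 = 1192 mm² (U = 1.0, A_e = A_n). φR_n = 0.75 × 400 × 1192 = 357.6 kN.
Block shear: shear path 2×[34+4×60] = 2×274 mm, A_gv = 4384, A_nv = 2×(274 − 4.5×24)×8 = 2656 mm²; tension across gage: (78 − 1×24)×8 = 432 mm². R_n = min(0.6×400×2656, 0.6×250×4384) + 1.0×400×432 = min(637.44, 657.6) + 172.8 = 810.24 kN. φR_n = 0.75 × 810.24 = 607.7 kN.
Governing: min(1105.1, 1008.0, 357.6, 607.7) = 357.6 kN → net-section rupture.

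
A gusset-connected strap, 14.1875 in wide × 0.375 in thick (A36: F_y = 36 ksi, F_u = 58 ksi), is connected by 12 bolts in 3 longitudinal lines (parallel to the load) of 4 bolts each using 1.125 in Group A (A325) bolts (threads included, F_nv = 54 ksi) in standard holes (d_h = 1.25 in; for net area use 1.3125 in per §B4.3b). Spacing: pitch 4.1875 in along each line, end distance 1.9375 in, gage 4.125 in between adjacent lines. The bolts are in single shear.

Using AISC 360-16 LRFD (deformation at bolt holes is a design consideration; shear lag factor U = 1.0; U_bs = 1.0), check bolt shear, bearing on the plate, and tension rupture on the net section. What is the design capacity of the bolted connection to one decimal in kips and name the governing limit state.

Bolt shear: A_b = π(1.125)²/4 = 0.99402 in². φR_n = 0.75 × 54 × 0.99402 × 12 × 1 = 483.1 kips.
Bearing (0.375 in plate, F_u = 58 ksi): end bolts L_c = 1.9375 − 1.25/2 = 1.3125, R_n = min(1.2×1.3125×0.375×58, 2.4×1.125×0.375×58) = 34.256 kips/bolt; interior L_c = 4.1875 − 1.25 = 2.9375, R_n = 58.725 kips/bolt. φR_n = 0.75 × (3×34.256 + 9×58.725) = 473.5 kips.
Tension rupture (net): A_n = (14.1875 − 3×1.3125)×0.375 = 3.8438 in² (U = 1.0, A_e = A_n). φR_n = 0.75 × 58 × 3.8438 = 167.2 kips.
Governing: min(483.1, 473.5, 167.2) = 167.2 kips → net-section rupture.

167.2 kips (net-section rupture governs)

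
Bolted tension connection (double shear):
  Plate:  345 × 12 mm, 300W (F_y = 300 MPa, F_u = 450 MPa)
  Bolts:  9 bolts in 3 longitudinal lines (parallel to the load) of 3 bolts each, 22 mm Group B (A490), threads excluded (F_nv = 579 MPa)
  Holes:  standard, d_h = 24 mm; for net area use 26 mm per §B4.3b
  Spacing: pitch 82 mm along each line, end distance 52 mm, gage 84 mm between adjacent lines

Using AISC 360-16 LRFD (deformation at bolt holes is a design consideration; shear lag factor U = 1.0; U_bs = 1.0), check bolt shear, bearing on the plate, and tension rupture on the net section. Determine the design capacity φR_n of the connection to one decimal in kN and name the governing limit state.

Bolt shear: A_b = π(22)²/4 = 380.13 mm². φR_n = 0.75 × 579 × 380.13 × 9 × 2 = 2971.3 kN.
Bearing (12 mm plate, F_u = 450 MPa): end bolts L_c = 52 − 24/2 = 40, R_n = min(1.2×40×12×450, 2.4×22×12×450) = 259.2 kN/bolt; interior L_c = 82 − 24 = 58, R_n = 285.12 kN/bolt. φR_n = 0.75 × (3×259.2 + 6×285.12) = 1866.2 kN.
Tension rupture (net): A_n = (345 − 3×26)×12 = 3204 mm² (U = 1.0, A_e = A_n). φR_n = 0.75 × 450 × 3204 = 1081.4 kN.
Governing: min(2971.3, 1866.2, 1081.4) = 1081.4 kN → net-section rupture.

1081.4 kN (net-section rupture governs)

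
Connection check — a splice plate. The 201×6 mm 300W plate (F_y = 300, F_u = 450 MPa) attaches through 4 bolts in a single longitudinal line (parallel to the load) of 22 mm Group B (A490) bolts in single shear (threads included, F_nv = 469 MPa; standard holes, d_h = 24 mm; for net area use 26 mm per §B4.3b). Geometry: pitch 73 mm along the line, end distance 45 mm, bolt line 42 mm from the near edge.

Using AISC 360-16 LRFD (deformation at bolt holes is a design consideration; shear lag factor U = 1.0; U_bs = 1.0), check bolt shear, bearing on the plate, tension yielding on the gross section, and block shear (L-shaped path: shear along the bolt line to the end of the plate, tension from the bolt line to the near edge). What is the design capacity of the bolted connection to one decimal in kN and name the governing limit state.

Bolt shear: A_b = π(22)²/4 = 380.13 mm². φR_n = 0.75 × 469 × 380.13 × 4 × 1 = 534.8 kN.
Bearing (6 mm plate, F_u = 450 MPa): end bolts L_c = 45 − 24/2 = 33, R_n = min(1.2×33×6×450, 2.4×22×6×450) = 106.92 kN/bolt; interior L_c = 73 − 24 = 49, R_n = 142.56 kN/bolt. φR_n = 0.75 × (1×106.92 + 3×142.56) = 401.0 kN.
Tension yield (gross): A_g = 201×6 = 1206 mm². φR_n = 0.90 × 300 × 1206 = 325.6 kN.
Block shear: shear path 1×[45+3×73] = 1×264 mm, A_gv = 1584, A_nv = 1×(264 − 3.5×26)×6 = 1038 mm²; tension to near edge: (42 − 0.5×26)×6 = 174 mm². R_n = min(0.6×450×1038, 0.6×300×1584) + 1.0×450×174 = min(280.26, 285.12) + 78.3 = 358.56 kN. φR_n = 0.75 × 358.56 = 268.9 kN.
Governing: min(534.8, 401.0, 325.6, 268.9) = 268.9 kN → block shear.

268.9 kN (block shear governs)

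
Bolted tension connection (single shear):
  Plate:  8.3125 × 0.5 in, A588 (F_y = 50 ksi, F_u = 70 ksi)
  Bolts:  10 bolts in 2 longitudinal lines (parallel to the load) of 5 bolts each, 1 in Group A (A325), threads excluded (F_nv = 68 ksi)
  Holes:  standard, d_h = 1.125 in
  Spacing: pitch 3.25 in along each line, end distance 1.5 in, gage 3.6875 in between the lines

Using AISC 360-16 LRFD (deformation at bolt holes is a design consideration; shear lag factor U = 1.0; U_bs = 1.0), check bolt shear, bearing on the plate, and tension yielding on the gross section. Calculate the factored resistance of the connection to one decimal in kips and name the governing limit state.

Bolt shear: A_b = π(1)²/4 = 0.7854 in². φR_n = 0.75 × 68 × 0.7854 × 10 × 1 = 400.6 kips.
Bearing (0.5 in plate, F_u = 70 ksi): end bolts L_c = 1.5 − 1.125/2 = 0.9375, R_n = min(1.2×0.9375×0.5×70, 2.4×1×0.5×70) = 39.375 kips/bolt; interior L_c = 3.25 − 1.125 = 2.125, R_n = 84 kips/bolt. φR_n = 0.75 × (2×39.375 + 8×84) = 563.1 kips.
Tension yield (gross): A_g = 8.3125×0.5 = 4.1563 in². φR_n = 0.90 × 50 × 4.1563 = 187.0 kips.
Governing: min(400.6, 563.1, 187.0) = 187.0 kips → gross-section yield.

187.0 kips (gross-section yield governs)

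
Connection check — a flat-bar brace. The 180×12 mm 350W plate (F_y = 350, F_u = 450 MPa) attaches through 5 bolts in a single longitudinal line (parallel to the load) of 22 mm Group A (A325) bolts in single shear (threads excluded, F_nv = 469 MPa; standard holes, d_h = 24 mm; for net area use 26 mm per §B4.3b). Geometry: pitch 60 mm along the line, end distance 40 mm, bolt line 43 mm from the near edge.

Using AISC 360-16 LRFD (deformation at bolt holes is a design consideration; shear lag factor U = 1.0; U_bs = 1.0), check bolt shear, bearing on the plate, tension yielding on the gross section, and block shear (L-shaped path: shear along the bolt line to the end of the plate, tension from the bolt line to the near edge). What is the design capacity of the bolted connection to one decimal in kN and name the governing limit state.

Bolt shear: A_b = π(22)²/4 = 380.13 mm². φR_n = 0.75 × 469 × 380.13 × 5 × 1 = 668.6 kN.
Bearing (12 mm plate, F_u = 450 MPa): end bolts L_c = 40 − 24/2 = 28, R_n = min(1.2×28×12×450, 2.4×22×12×450) = 181.44 kN/bolt; interior L_c = 60 − 24 = 36, R_n = 233.28 kN/bolt. φR_n = 0.75 × (1×181.44 + 4×233.28) = 835.9 kN.
Tension yield (gross): A_g = 180×12 = 2160 mm². φR_n = 0.90 × 350 × 2160 = 680.4 kN.
Block shear: shear path 1×[40+4×60] = 1×280 mm, A_gv = 3360, A_nv = 1×(280 − 4.5×26)×12 = 1956 mm²; tension to near edge: (43 − 0.5×26)×12 = 360 mm². R_n = min(0.6×450×1956, 0.6×350×3360) + 1.0×450×360 = min(528.12, 705.6) + 162 = 690.12 kN. φR_n = 0.75 × 690.12 = 517.6 kN.
Governing: min(668.6, 835.9, 680.4, 517.6) = 517.6 kN → block shear.

517.6 kN (block shear governs)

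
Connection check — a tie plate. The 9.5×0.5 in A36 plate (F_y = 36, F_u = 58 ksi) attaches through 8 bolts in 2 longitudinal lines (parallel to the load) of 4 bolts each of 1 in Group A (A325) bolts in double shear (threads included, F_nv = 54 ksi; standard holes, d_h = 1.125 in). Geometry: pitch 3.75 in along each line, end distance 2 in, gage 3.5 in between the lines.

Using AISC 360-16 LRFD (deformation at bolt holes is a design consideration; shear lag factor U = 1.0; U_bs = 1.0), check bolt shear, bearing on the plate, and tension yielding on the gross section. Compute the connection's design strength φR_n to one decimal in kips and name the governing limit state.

153.9 kips (gross-section yield governs)

Bolt shear: A_b = π(1)²/4 = 0.7854 in². φR_n = 0.75 × 54 × 0.7854 × 8 × 2 = 508.9 kips.
Bearing (0.5 in plate, F_u = 58 ksi): end bolts L_c = 2 − 1.125/2 = 1.4375, R_n = min(1.2×1.4375×0.5×58, 2.4×1×0.5×58) = 50.025 kips/bolt; interior L_c = 3.75 − 1.125 = 2.625, R_n = 69.6 kips/bolt. φR_n = 0.75 × (2×50.025 + 6×69.6) = 388.2 kips.
Tension yield (gross): A_g = 9.5×0.5 = 4.75 in². φR_n = 0.90 × 36 × 4.75 = 153.9 kips.
Governing: min(508.9, 388.2, 153.9) = 153.9 kips → gross-section yield.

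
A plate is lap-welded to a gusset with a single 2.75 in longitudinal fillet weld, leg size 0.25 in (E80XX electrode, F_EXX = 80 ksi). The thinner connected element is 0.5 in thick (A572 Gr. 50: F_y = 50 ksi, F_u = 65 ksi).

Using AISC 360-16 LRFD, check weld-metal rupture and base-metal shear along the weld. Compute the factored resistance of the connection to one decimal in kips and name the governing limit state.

Weld metal: throat = 0.707×0.25 = 0.17675 in, L = 2.75 in. φR_n = 0.75 × 0.6 × 80 × 0.17675 × 2.75 = 17.5 kips.
Base metal shear (0.5 in plate): yield φR_n = 1.0×0.6×50×0.5×2.75 = 41.3 kips; rupture φR_n = 0.75×0.6×65×0.5×2.75 = 40.2 kips; take 40.2 kips (rupture).
Governing: min(17.5, 40.2) = 17.5 kips → weld metal.

17.5 kips (weld metal governs)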